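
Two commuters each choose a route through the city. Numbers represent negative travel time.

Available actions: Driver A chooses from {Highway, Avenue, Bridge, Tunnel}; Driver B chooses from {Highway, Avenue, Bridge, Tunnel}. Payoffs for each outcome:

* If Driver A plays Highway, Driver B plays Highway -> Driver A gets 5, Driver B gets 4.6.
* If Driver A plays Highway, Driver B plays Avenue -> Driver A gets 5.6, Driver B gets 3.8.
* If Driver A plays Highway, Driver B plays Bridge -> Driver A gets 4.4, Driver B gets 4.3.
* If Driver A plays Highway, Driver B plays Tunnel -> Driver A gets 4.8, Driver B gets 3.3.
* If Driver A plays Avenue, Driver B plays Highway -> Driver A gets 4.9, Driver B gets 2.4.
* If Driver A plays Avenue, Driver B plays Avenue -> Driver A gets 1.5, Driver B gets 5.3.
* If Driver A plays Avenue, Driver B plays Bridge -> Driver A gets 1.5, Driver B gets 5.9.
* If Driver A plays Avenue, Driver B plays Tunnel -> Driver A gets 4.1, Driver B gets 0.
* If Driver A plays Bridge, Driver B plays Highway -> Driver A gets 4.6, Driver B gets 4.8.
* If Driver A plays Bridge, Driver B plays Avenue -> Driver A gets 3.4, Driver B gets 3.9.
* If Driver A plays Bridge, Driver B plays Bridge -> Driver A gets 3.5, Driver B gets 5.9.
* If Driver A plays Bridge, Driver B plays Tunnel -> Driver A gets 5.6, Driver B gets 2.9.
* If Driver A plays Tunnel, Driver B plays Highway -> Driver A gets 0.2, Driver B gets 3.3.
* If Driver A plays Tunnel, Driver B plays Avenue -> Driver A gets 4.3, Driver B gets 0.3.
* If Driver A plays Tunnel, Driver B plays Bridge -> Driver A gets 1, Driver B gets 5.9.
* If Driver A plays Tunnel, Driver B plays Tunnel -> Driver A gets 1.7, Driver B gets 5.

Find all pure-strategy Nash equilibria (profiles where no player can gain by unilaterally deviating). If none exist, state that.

Pure NE: (Highway, Highway)

Mark each player's best response to every combination of opponents' strategies; a profile where every player is best-responding is a pure Nash equilibrium.
Driver A against Highway: payoffs 5, 4.9, 4.6, 0.2 → best response Highway.
Driver A against Avenue: payoffs 5.6, 1.5, 3.4, 4.3 → best response Highway.
Driver A against Bridge: payoffs 4.4, 1.5, 3.5, 1 → best response Highway.
Driver A against Tunnel: payoffs 4.8, 4.1, 5.6, 1.7 → best response Bridge.
Driver B against Highway: payoffs 4.6, 3.8, 4.3, 3.3 → best response Highway.
Driver B against Avenue: payoffs 2.4, 5.3, 5.9, 0 → best response Bridge.
Driver B against Bridge: payoffs 4.8, 3.9, 5.9, 2.9 → best response Bridge.
Driver B against Tunnel: payoffs 3.3, 0.3, 5.9, 5 → best response Bridge.
Mutual best responses: (Highway, Highway).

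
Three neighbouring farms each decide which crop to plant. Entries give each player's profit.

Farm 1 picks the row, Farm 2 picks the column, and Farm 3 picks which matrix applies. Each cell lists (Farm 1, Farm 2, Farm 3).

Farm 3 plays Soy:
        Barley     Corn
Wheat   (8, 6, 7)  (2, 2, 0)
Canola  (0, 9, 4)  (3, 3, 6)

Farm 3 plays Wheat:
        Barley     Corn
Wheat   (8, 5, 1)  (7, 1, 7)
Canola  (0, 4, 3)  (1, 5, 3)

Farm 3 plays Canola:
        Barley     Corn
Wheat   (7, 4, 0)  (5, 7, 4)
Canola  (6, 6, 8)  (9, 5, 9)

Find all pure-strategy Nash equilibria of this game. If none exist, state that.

(Wheat, Barley, Soy)

Check each profile: it is a Nash equilibrium iff no player can strictly gain by switching unilaterally.
(Wheat, Barley, Soy): Farm 1 gets 8, best alternative 0; Farm 2 gets 6, best alternative 2; Farm 3 gets 7, best alternative 1. No profitable deviation — NE.
(Wheat, Barley, Wheat): Farm 3 can switch to Soy (1 → 7). Not NE.
(Wheat, Barley, Canola): Farm 2 can switch to Corn (4 → 7). Not NE.
(Wheat, Corn, Soy): Farm 1 can switch to Canola (2 → 3). Not NE.
(Wheat, Corn, Wheat): Farm 2 can switch to Barley (1 → 5). Not NE.
(Wheat, Corn, Canola): Farm 1 can switch to Canola (5 → 9). Not NE.
(Canola, Barley, Soy): Farm 1 can switch to Wheat (0 → 8). Not NE.
(Canola, Barley, Wheat): Farm 1 can switch to Wheat (0 → 8). Not NE.
(Canola, Barley, Canola): Farm 1 can switch to Wheat (6 → 7). Not NE.
(Canola, Corn, Soy): Farm 2 can switch to Barley (3 → 9). Not NE.
(Canola, Corn, Wheat): Farm 1 can switch to Wheat (1 → 7). Not NE.
(The remaining 1 profile has a profitable deviation by the same check.)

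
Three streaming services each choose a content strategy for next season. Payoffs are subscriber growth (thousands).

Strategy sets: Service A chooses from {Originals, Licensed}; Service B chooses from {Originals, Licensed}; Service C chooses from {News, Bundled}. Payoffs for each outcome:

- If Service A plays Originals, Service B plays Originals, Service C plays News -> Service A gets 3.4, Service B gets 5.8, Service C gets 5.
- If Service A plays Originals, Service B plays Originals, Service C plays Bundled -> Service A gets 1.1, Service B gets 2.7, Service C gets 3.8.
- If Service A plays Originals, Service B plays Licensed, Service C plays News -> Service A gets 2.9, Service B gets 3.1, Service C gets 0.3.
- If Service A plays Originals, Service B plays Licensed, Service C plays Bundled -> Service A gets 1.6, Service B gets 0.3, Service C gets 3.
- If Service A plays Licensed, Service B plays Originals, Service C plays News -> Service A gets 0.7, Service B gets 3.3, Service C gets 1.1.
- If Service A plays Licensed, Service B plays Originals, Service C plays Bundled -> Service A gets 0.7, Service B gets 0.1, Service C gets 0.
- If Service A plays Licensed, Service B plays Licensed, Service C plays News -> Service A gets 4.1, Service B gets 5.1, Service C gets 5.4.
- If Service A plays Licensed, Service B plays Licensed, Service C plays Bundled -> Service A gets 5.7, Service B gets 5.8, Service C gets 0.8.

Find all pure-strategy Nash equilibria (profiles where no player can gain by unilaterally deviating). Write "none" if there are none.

Mark each player's best response to every combination of opponents' strategies; a profile where every player is best-responding is a pure Nash equilibrium.
Service A against (Originals, News): payoffs 3.4, 0.7 → best response Originals.
Service A against (Originals, Bundled): payoffs 1.1, 0.7 → best response Originals.
Service A against (Licensed, News): payoffs 2.9, 4.1 → best response Licensed.
Service A against (Licensed, Bundled): payoffs 1.6, 5.7 → best response Licensed.
Service B against (Originals, News): payoffs 5.8, 3.1 → best response Originals.
Service B against (Originals, Bundled): payoffs 2.7, 0.3 → best response Originals.
Service B against (Licensed, News): payoffs 3.3, 5.1 → best response Licensed.
Service B against (Licensed, Bundled): payoffs 0.1, 5.8 → best response Licensed.
Service C against (Originals, Originals): payoffs 5, 3.8 → best response News.
Service C against (Originals, Licensed): payoffs 0.3, 3 → best response Bundled.
Service C against (Licensed, Originals): payoffs 1.1, 0 → best response News.
Service C against (Licensed, Licensed): payoffs 5.4, 0.8 → best response News.
Mutual best responses: (Originals, Originals, News); (Licensed, Licensed, News).

The pure Nash equilibria are (Originals, Originals, News), (Licensed, Licensed, News).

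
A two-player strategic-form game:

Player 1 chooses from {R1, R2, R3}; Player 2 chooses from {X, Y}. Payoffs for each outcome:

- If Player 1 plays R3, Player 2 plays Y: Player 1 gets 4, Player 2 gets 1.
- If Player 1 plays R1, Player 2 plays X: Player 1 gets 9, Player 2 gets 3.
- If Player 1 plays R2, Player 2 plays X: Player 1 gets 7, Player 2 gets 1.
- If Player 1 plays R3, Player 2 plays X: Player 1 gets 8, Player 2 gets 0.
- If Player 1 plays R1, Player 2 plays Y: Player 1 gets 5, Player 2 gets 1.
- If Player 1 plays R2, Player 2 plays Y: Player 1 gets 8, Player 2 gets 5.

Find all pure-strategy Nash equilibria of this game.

(R1, X): Player 1 gets 9, best alternative 8; Player 2 gets 3, best alternative 1. No profitable deviation — NE.
(R1, Y): Player 1 can switch to R2 (5 → 8). Not NE.
(R2, X): Player 1 can switch to R1 (7 → 9). Not NE.
(R2, Y): Player 1 gets 8, best alternative 5; Player 2 gets 5, best alternative 1. No profitable deviation — NE.
(R3, X): Player 1 can switch to R1 (8 → 9). Not NE.
(R3, Y): Player 1 can switch to R1 (4 → 5). Not NE.

Pure-strategy Nash equilibria: (R1, X); (R2, Y)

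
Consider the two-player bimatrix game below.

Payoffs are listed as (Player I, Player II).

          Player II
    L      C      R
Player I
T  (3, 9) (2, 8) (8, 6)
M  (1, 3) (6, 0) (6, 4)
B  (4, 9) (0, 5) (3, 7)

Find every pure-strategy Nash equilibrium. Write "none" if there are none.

Player I against L: payoffs 3, 1, 4 → best response B.
Player I against C: payoffs 2, 6, 0 → best response M.
Player I against R: payoffs 8, 6, 3 → best response T.
Player II against T: payoffs 9, 8, 6 → best response L.
Player II against M: payoffs 3, 0, 4 → best response R.
Player II against B: payoffs 9, 5, 7 → best response L.
Mutual best responses: (B, L).

(B, L)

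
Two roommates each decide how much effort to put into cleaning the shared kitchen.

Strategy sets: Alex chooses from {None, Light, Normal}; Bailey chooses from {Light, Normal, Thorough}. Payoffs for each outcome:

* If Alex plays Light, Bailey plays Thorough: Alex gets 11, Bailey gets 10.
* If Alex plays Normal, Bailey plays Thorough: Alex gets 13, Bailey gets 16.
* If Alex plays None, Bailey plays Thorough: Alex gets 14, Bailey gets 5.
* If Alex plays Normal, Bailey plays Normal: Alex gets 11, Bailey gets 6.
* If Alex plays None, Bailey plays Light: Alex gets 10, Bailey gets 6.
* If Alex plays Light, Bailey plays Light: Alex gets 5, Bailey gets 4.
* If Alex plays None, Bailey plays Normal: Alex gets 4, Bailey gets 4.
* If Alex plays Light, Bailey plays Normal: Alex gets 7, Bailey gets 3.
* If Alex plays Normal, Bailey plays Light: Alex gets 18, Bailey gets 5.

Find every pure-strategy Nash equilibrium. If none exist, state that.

none

Mark each player's best response to every combination of opponents' strategies; a profile where every player is best-responding is a pure Nash equilibrium.
Alex against Light: payoffs 10, 5, 18 → best response Normal.
Alex against Normal: payoffs 4, 7, 11 → best response Normal.
Alex against Thorough: payoffs 14, 11, 13 → best response None.
Bailey against None: payoffs 6, 4, 5 → best response Light.
Bailey against Light: payoffs 4, 3, 10 → best response Thorough.
Bailey against Normal: payoffs 5, 6, 16 → best response Thorough.
No profile is a mutual best response for all players.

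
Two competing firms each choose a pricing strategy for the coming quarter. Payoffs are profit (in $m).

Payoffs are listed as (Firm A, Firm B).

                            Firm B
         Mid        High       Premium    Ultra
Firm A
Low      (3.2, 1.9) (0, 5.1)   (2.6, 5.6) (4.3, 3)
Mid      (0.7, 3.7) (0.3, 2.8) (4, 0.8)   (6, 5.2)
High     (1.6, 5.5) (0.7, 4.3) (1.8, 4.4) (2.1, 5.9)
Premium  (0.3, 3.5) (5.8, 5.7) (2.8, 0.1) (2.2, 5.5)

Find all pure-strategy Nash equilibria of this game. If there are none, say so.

Firm A against Mid: payoffs 3.2, 0.7, 1.6, 0.3 → best response Low.
Firm A against High: payoffs 0, 0.3, 0.7, 5.8 → best response Premium.
Firm A against Premium: payoffs 2.6, 4, 1.8, 2.8 → best response Mid.
Firm A against Ultra: payoffs 4.3, 6, 2.1, 2.2 → best response Mid.
Firm B against Low: payoffs 1.9, 5.1, 5.6, 3 → best response Premium.
Firm B against Mid: payoffs 3.7, 2.8, 0.8, 5.2 → best response Ultra.
Firm B against High: payoffs 5.5, 4.3, 4.4, 5.9 → best response Ultra.
Firm B against Premium: payoffs 3.5, 5.7, 0.1, 5.5 → best response High.
Mutual best responses: (Mid, Ultra); (Premium, High).

Pure-strategy Nash equilibria: (Mid, Ultra), (Premium, High)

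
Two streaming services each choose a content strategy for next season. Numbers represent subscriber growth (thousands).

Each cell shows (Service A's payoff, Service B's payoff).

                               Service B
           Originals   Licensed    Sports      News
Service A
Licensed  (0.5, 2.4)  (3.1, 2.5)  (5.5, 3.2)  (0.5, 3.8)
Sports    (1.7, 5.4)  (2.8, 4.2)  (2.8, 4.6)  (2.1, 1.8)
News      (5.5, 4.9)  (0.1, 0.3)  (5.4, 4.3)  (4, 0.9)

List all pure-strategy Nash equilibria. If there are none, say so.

Mark each player's best response to every combination of opponents' strategies; a profile where every player is best-responding is a pure Nash equilibrium.
Service A against Originals: payoffs 0.5, 1.7, 5.5 → best response News.
Service A against Licensed: payoffs 3.1, 2.8, 0.1 → best response Licensed.
Service A against Sports: payoffs 5.5, 2.8, 5.4 → best response Licensed.
Service A against News: payoffs 0.5, 2.1, 4 → best response News.
Service B against Licensed: payoffs 2.4, 2.5, 3.2, 3.8 → best response News.
Service B against Sports: payoffs 5.4, 4.2, 4.6, 1.8 → best response Originals.
Service B against News: payoffs 4.9, 0.3, 4.3, 0.9 → best response Originals.
Mutual best responses: (News, Originals).

The unique pure-strategy Nash equilibrium is (News, Originals).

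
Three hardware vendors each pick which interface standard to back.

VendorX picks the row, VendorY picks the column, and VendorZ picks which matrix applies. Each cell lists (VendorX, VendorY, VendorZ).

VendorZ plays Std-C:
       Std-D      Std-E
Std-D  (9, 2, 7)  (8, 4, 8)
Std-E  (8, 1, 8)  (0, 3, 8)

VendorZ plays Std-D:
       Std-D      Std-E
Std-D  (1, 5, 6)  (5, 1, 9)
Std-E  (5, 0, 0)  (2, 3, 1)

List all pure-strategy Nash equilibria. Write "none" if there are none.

No pure-strategy Nash equilibrium.

VendorX against (Std-D, Std-C): payoffs 9, 8 → best response Std-D.
VendorX against (Std-D, Std-D): payoffs 1, 5 → best response Std-E.
VendorX against (Std-E, Std-C): payoffs 8, 0 → best response Std-D.
VendorX against (Std-E, Std-D): payoffs 5, 2 → best response Std-D.
VendorY against (Std-D, Std-C): payoffs 2, 4 → best response Std-E.
VendorY against (Std-D, Std-D): payoffs 5, 1 → best response Std-D.
VendorY against (Std-E, Std-C): payoffs 1, 3 → best response Std-E.
VendorY against (Std-E, Std-D): payoffs 0, 3 → best response Std-E.
VendorZ against (Std-D, Std-D): payoffs 7, 6 → best response Std-C.
VendorZ against (Std-D, Std-E): payoffs 8, 9 → best response Std-D.
VendorZ against (Std-E, Std-D): payoffs 8, 0 → best response Std-C.
VendorZ against (Std-E, Std-E): payoffs 8, 1 → best response Std-C.
No profile is a mutual best response for all players.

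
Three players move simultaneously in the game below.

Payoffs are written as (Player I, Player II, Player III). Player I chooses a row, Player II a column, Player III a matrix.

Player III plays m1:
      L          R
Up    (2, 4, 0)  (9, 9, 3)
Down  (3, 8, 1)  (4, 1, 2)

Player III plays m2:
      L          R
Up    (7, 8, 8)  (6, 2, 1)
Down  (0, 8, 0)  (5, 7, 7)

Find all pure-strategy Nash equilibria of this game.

(Up, L, m2), (Up, R, m1), (Down, L, m1)

For each strategy profile, look for a profitable unilateral deviation.
(Up, L, m1): Player I can switch to Down (2 → 3). Not NE.
(Up, L, m2): Player I gets 7, best alternative 0; Player II gets 8, best alternative 2; Player III gets 8, best alternative 0. No profitable deviation — NE.
(Up, R, m1): Player I gets 9, best alternative 4; Player II gets 9, best alternative 4; Player III gets 3, best alternative 1. No profitable deviation — NE.
(Up, R, m2): Player II can switch to L (2 → 8). Not NE.
(Down, L, m1): Player I gets 3, best alternative 2; Player II gets 8, best alternative 1; Player III gets 1, best alternative 0. No profitable deviation — NE.
(Down, L, m2): Player I can switch to Up (0 → 7). Not NE.
(Down, R, m1): Player I can switch to Up (4 → 9). Not NE.
(Down, R, m2): Player I can switch to Up (5 → 6). Not NE.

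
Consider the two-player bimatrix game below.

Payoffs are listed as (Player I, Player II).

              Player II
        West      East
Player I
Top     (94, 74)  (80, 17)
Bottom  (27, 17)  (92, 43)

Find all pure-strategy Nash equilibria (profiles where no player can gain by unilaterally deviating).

(Top, West); (Bottom, East)

(Top, West): Player I gets 94, best alternative 27; Player II gets 74, best alternative 17. No profitable deviation — NE.
(Top, East): Player I can switch to Bottom (80 → 92). Not NE.
(Bottom, West): Player I can switch to Top (27 → 94). Not NE.
(Bottom, East): Player I gets 92, best alternative 80; Player II gets 43, best alternative 17. No profitable deviation — NE.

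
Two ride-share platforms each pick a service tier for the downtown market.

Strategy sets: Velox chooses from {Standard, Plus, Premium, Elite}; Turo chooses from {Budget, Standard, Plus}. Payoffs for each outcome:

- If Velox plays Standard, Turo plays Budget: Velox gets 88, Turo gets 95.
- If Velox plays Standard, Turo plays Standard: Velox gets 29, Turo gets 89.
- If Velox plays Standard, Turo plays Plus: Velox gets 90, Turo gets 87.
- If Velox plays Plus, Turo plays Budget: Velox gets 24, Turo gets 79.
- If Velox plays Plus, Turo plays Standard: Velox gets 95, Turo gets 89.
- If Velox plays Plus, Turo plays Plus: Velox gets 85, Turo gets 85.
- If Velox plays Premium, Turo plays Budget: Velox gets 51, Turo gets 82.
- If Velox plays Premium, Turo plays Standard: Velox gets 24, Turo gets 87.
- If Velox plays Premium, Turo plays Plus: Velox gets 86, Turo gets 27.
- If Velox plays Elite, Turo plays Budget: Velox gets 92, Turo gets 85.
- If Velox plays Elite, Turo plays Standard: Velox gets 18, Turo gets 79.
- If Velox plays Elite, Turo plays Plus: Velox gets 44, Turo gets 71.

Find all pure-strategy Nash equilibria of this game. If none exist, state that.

(Plus, Standard) and (Elite, Budget)

(Standard, Budget): Velox can switch to Elite (88 → 92). Not NE.
(Standard, Standard): Velox can switch to Plus (29 → 95). Not NE.
(Standard, Plus): Turo can switch to Budget (87 → 95). Not NE.
(Plus, Budget): Velox can switch to Standard (24 → 88). Not NE.
(Plus, Standard): Velox gets 95, best alternative 29; Turo gets 89, best alternative 85. No profitable deviation — NE.
(Plus, Plus): Velox can switch to Standard (85 → 90). Not NE.
(Premium, Budget): Velox can switch to Standard (51 → 88). Not NE.
(Elite, Budget): Velox gets 92, best alternative 88; Turo gets 85, best alternative 79. No profitable deviation — NE.
(The remaining 4 profiles each have a profitable deviation by the same check.)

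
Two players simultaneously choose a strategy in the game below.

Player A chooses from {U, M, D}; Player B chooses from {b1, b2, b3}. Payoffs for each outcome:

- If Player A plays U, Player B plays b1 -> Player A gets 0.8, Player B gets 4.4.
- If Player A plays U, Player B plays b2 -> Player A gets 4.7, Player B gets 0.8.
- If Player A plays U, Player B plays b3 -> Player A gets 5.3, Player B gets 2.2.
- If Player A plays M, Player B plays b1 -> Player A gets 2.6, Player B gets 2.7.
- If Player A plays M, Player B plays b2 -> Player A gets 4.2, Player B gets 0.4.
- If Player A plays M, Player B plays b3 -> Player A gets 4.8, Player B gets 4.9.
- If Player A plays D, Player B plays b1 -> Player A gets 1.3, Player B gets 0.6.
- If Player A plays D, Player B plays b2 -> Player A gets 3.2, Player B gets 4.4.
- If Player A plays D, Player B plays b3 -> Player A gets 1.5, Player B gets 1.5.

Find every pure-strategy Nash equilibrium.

none

Player A against b1: payoffs 0.8, 2.6, 1.3 → best response M.
Player A against b2: payoffs 4.7, 4.2, 3.2 → best response U.
Player A against b3: payoffs 5.3, 4.8, 1.5 → best response U.
Player B against U: payoffs 4.4, 0.8, 2.2 → best response b1.
Player B against M: payoffs 2.7, 0.4, 4.9 → best response b3.
Player B against D: payoffs 0.6, 4.4, 1.5 → best response b2.
No profile is a mutual best response for all players.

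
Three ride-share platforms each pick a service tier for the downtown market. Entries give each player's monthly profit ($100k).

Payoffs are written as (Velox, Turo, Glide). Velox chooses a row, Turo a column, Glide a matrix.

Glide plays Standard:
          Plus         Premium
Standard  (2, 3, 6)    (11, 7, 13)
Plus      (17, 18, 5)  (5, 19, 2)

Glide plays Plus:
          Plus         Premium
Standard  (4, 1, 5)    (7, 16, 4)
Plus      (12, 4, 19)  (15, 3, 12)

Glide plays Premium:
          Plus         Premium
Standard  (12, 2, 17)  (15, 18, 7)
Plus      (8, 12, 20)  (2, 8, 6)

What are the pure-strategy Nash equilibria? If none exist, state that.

The unique pure-strategy Nash equilibrium is (Standard, Premium, Standard).

(Standard, Plus, Standard): Velox can switch to Plus (2 → 17). Not NE.
(Standard, Plus, Plus): Velox can switch to Plus (4 → 12). Not NE.
(Standard, Plus, Premium): Turo can switch to Premium (2 → 18). Not NE.
(Standard, Premium, Standard): Velox gets 11, best alternative 5; Turo gets 7, best alternative 3; Glide gets 13, best alternative 7. No profitable deviation — NE.
(Standard, Premium, Plus): Velox can switch to Plus (7 → 15). Not NE.
(Standard, Premium, Premium): Glide can switch to Standard (7 → 13). Not NE.
(Plus, Plus, Standard): Turo can switch to Premium (18 → 19). Not NE.
(Plus, Plus, Plus): Glide can switch to Premium (19 → 20). Not NE.
(Plus, Plus, Premium): Velox can switch to Standard (8 → 12). Not NE.
(Plus, Premium, Standard): Velox can switch to Standard (5 → 11). Not NE.
(Plus, Premium, Plus): Turo can switch to Plus (3 → 4). Not NE.
(The remaining 1 profile has a profitable deviation by the same check.)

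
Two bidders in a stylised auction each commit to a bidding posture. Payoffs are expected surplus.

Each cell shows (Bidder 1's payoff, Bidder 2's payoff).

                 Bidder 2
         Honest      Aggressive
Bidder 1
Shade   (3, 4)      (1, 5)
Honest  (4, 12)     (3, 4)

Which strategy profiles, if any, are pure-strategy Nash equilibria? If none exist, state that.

(Shade, Honest): Bidder 1 can switch to Honest (3 → 4). Not NE.
(Shade, Aggressive): Bidder 1 can switch to Honest (1 → 3). Not NE.
(Honest, Honest): Bidder 1 gets 4, best alternative 3; Bidder 2 gets 12, best alternative 4. No profitable deviation — NE.
(Honest, Aggressive): Bidder 2 can switch to Honest (4 → 12). Not NE.

Pure NE: (Honest, Honest)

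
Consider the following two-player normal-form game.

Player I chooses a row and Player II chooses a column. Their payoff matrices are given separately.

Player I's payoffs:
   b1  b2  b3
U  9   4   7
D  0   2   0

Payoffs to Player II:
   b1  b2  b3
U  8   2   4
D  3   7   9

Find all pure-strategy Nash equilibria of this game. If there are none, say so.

The unique pure-strategy Nash equilibrium is (U, b1).

Mark each player's best response to every combination of opponents' strategies; a profile where every player is best-responding is a pure Nash equilibrium.
Player I against b1: payoffs 9, 0 → best response U.
Player I against b2: payoffs 4, 2 → best response U.
Player I against b3: payoffs 7, 0 → best response U.
Player II against U: payoffs 8, 2, 4 → best response b1.
Player II against D: payoffs 3, 7, 9 → best response b3.
Mutual best responses: (U, b1).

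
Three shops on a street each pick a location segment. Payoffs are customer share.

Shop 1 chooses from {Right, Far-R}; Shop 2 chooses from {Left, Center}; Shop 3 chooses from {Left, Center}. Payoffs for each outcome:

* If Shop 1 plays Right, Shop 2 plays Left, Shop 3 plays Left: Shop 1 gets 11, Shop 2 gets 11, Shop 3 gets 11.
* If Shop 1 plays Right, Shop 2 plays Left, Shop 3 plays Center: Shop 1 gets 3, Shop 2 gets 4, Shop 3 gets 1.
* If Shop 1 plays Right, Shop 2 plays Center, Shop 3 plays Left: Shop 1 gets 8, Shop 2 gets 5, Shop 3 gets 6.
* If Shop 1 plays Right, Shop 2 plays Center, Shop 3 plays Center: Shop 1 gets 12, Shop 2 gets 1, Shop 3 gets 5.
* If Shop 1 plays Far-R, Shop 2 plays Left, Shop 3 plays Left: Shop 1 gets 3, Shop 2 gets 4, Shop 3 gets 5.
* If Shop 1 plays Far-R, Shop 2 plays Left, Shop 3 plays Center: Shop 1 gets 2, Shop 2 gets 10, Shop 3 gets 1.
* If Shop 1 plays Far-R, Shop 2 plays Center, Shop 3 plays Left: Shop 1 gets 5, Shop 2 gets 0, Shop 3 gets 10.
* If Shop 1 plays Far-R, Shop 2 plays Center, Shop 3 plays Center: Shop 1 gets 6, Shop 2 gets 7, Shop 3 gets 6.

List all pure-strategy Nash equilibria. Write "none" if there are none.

Pure NE: (Right, Left, Left)

(Right, Left, Left): Shop 1 gets 11, best alternative 3; Shop 2 gets 11, best alternative 5; Shop 3 gets 11, best alternative 1. No profitable deviation — NE.
(Right, Left, Center): Shop 3 can switch to Left (1 → 11). Not NE.
(Right, Center, Left): Shop 2 can switch to Left (5 → 11). Not NE.
(Right, Center, Center): Shop 2 can switch to Left (1 → 4). Not NE.
(Far-R, Left, Left): Shop 1 can switch to Right (3 → 11). Not NE.
(Far-R, Left, Center): Shop 1 can switch to Right (2 → 3). Not NE.
(Far-R, Center, Left): Shop 1 can switch to Right (5 → 8). Not NE.
(The remaining 1 profile has a profitable deviation by the same check.)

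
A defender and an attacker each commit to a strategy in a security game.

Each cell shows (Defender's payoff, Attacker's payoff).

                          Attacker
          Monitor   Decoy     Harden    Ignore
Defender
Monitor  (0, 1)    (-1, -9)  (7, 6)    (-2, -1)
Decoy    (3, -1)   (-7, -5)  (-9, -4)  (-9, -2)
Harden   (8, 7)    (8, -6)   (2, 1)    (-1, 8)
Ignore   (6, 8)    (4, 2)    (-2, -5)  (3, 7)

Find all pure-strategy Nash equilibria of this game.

Mark each player's best response to every combination of opponents' strategies; a profile where every player is best-responding is a pure Nash equilibrium.
Defender against Monitor: payoffs 0, 3, 8, 6 → best response Harden.
Defender against Decoy: payoffs -1, -7, 8, 4 → best response Harden.
Defender against Harden: payoffs 7, -9, 2, -2 → best response Monitor.
Defender against Ignore: payoffs -2, -9, -1, 3 → best response Ignore.
Attacker against Monitor: payoffs 1, -9, 6, -1 → best response Harden.
Attacker against Decoy: payoffs -1, -5, -4, -2 → best response Monitor.
Attacker against Harden: payoffs 7, -6, 1, 8 → best response Ignore.
Attacker against Ignore: payoffs 8, 2, -5, 7 → best response Monitor.
Mutual best responses: (Monitor, Harden).

(Monitor, Harden)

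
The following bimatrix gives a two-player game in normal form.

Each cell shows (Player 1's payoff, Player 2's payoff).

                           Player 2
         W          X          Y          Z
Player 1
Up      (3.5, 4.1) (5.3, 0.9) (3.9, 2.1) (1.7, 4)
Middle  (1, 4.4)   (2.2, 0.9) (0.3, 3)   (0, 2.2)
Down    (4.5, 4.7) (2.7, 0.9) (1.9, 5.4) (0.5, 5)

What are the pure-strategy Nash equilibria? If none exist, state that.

There is no pure-strategy Nash equilibrium.

Player 1 against W: payoffs 3.5, 1, 4.5 → best response Down.
Player 1 against X: payoffs 5.3, 2.2, 2.7 → best response Up.
Player 1 against Y: payoffs 3.9, 0.3, 1.9 → best response Up.
Player 1 against Z: payoffs 1.7, 0, 0.5 → best response Up.
Player 2 against Up: payoffs 4.1, 0.9, 2.1, 4 → best response W.
Player 2 against Middle: payoffs 4.4, 0.9, 3, 2.2 → best response W.
Player 2 against Down: payoffs 4.7, 0.9, 5.4, 5 → best response Y.
No profile is a mutual best response for all players.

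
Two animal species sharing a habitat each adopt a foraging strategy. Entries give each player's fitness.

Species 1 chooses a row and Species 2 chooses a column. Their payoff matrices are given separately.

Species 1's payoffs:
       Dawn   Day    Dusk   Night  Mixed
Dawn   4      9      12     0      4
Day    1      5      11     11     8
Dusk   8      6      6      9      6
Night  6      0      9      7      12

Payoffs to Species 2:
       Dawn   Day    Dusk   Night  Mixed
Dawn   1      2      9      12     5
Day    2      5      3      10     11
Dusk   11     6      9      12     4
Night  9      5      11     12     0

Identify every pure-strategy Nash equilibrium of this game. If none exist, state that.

No pure-strategy Nash equilibrium.

Check each profile: it is a Nash equilibrium iff no player can strictly gain by switching unilaterally.
(Dawn, Dawn): Species 1 can switch to Dusk (4 → 8). Not NE.
(Dawn, Day): Species 2 can switch to Dusk (2 → 9). Not NE.
(Dawn, Dusk): Species 2 can switch to Night (9 → 12). Not NE.
(Dawn, Night): Species 1 can switch to Day (0 → 11). Not NE.
(Dawn, Mixed): Species 1 can switch to Day (4 → 8). Not NE.
(Day, Dawn): Species 1 can switch to Dawn (1 → 4). Not NE.
(Day, Day): Species 1 can switch to Dawn (5 → 9). Not NE.
(Day, Dusk): Species 1 can switch to Dawn (11 → 12). Not NE.
(The remaining 12 profiles each have a profitable deviation by the same check.)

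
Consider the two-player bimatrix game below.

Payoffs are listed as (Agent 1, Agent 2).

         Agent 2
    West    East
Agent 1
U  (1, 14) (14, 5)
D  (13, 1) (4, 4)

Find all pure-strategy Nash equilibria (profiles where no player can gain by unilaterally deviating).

This game has no pure Nash equilibrium.

Check each profile: it is a Nash equilibrium iff no player can strictly gain by switching unilaterally.
(U, West): Agent 1 can switch to D (1 → 13). Not NE.
(U, East): Agent 2 can switch to West (5 → 14). Not NE.
(D, West): Agent 2 can switch to East (1 → 4). Not NE.
(D, East): Agent 1 can switch to U (4 → 14). Not NE.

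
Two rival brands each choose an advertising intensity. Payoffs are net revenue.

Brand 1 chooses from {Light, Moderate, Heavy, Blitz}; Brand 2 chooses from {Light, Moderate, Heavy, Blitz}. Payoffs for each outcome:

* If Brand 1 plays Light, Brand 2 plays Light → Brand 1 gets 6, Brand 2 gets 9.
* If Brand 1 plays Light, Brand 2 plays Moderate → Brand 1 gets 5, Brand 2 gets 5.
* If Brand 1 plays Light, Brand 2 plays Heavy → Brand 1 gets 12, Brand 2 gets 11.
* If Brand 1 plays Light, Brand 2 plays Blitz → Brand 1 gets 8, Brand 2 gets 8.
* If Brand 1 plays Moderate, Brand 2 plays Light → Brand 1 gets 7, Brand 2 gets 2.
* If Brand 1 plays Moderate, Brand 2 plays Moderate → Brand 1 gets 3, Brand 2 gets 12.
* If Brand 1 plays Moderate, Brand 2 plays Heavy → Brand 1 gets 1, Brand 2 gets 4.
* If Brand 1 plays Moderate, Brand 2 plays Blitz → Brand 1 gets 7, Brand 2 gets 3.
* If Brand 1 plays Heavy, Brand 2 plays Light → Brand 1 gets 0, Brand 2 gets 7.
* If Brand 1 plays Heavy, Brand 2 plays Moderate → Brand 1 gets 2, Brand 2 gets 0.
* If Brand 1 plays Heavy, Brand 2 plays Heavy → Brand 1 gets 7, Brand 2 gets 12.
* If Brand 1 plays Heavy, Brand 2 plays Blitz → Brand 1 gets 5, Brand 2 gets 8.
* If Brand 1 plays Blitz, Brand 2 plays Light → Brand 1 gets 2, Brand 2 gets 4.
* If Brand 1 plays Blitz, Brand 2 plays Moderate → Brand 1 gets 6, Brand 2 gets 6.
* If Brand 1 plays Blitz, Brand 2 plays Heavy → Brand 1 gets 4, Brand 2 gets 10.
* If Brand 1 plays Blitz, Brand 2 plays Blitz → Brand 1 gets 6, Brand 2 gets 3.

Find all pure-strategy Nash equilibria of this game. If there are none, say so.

Check each profile: it is a Nash equilibrium iff no player can strictly gain by switching unilaterally.
(Light, Light): Brand 1 can switch to Moderate (6 → 7). Not NE.
(Light, Moderate): Brand 1 can switch to Blitz (5 → 6). Not NE.
(Light, Heavy): Brand 1 gets 12, best alternative 7; Brand 2 gets 11, best alternative 9. No profitable deviation — NE.
(Light, Blitz): Brand 2 can switch to Light (8 → 9). Not NE.
(Moderate, Light): Brand 2 can switch to Moderate (2 → 12). Not NE.
(Moderate, Moderate): Brand 1 can switch to Light (3 → 5). Not NE.
(Moderate, Heavy): Brand 1 can switch to Light (1 → 12). Not NE.
(Moderate, Blitz): Brand 1 can switch to Light (7 → 8). Not NE.
(Heavy, Light): Brand 1 can switch to Light (0 → 6). Not NE.
(The remaining 7 profiles each have a profitable deviation by the same check.)

(Light, Heavy)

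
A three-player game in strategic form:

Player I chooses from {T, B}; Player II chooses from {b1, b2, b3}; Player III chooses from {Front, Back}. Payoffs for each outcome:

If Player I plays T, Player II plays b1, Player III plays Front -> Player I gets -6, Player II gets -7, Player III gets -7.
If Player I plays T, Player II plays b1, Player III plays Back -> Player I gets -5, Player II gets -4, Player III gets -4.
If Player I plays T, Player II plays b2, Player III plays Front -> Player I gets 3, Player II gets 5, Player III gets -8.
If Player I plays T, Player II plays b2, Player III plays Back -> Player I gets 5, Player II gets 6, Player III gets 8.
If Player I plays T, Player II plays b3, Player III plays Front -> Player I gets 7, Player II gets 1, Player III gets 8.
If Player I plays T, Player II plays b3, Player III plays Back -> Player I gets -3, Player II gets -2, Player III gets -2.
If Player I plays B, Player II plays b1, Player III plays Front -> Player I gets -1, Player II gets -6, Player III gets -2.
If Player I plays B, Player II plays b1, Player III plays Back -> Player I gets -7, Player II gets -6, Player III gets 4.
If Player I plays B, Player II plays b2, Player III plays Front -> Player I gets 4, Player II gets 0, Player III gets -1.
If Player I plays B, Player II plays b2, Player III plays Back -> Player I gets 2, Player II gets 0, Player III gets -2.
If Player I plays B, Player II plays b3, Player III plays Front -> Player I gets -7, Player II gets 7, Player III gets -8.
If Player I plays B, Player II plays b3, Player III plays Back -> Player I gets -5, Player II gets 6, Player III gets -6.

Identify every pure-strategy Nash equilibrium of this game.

For each player, find the best response to each opponent profile; mutual best responses are the pure NE.
Player I against (b1, Front): payoffs -6, -1 → best response B.
Player I against (b1, Back): payoffs -5, -7 → best response T.
Player I against (b2, Front): payoffs 3, 4 → best response B.
Player I against (b2, Back): payoffs 5, 2 → best response T.
Player I against (b3, Front): payoffs 7, -7 → best response T.
Player I against (b3, Back): payoffs -3, -5 → best response T.
Player II against (T, Front): payoffs -7, 5, 1 → best response b2.
Player II against (T, Back): payoffs -4, 6, -2 → best response b2.
Player II against (B, Front): payoffs -6, 0, 7 → best response b3.
Player II against (B, Back): payoffs -6, 0, 6 → best response b3.
Player III against (T, b1): payoffs -7, -4 → best response Back.
Player III against (T, b2): payoffs -8, 8 → best response Back.
Player III against (T, b3): payoffs 8, -2 → best response Front.
Player III against (B, b1): payoffs -2, 4 → best response Back.
Player III against (B, b2): payoffs -1, -2 → best response Front.
Player III against (B, b3): payoffs -8, -6 → best response Back.
Mutual best responses: (T, b2, Back).

The unique pure-strategy Nash equilibrium is (T, b2, Back).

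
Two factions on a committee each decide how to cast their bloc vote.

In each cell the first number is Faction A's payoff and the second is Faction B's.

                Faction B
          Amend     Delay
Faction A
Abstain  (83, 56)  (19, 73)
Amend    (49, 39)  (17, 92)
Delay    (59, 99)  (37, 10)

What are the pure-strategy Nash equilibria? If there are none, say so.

Check each profile: it is a Nash equilibrium iff no player can strictly gain by switching unilaterally.
(Abstain, Amend): Faction B can switch to Delay (56 → 73). Not NE.
(Abstain, Delay): Faction A can switch to Delay (19 → 37). Not NE.
(Amend, Amend): Faction A can switch to Abstain (49 → 83). Not NE.
(Amend, Delay): Faction A can switch to Abstain (17 → 19). Not NE.
(Delay, Amend): Faction A can switch to Abstain (59 → 83). Not NE.
(Delay, Delay): Faction B can switch to Amend (10 → 99). Not NE.

none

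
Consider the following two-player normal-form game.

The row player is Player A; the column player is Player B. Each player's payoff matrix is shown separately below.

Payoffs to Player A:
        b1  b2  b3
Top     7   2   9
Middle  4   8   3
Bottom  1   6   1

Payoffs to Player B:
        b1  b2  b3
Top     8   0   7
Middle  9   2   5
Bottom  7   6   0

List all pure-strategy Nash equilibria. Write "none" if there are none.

Mark each player's best response to every combination of opponents' strategies; a profile where every player is best-responding is a pure Nash equilibrium.
Player A against b1: payoffs 7, 4, 1 → best response Top.
Player A against b2: payoffs 2, 8, 6 → best response Middle.
Player A against b3: payoffs 9, 3, 1 → best response Top.
Player B against Top: payoffs 8, 0, 7 → best response b1.
Player B against Middle: payoffs 9, 2, 5 → best response b1.
Player B against Bottom: payoffs 7, 6, 0 → best response b1.
Mutual best responses: (Top, b1).

(Top, b1)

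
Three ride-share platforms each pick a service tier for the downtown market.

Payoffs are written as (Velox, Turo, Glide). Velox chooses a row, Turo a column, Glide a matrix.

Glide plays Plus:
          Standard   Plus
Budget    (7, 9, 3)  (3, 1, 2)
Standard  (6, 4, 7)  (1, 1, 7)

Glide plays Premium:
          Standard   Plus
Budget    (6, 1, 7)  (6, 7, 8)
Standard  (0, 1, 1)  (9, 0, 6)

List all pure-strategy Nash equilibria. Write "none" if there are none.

Velox against (Standard, Plus): payoffs 7, 6 → best response Budget.
Velox against (Standard, Premium): payoffs 6, 0 → best response Budget.
Velox against (Plus, Plus): payoffs 3, 1 → best response Budget.
Velox against (Plus, Premium): payoffs 6, 9 → best response Standard.
Turo against (Budget, Plus): payoffs 9, 1 → best response Standard.
Turo against (Budget, Premium): payoffs 1, 7 → best response Plus.
Turo against (Standard, Plus): payoffs 4, 1 → best response Standard.
Turo against (Standard, Premium): payoffs 1, 0 → best response Standard.
Glide against (Budget, Standard): payoffs 3, 7 → best response Premium.
Glide against (Budget, Plus): payoffs 2, 8 → best response Premium.
Glide against (Standard, Standard): payoffs 7, 1 → best response Plus.
Glide against (Standard, Plus): payoffs 7, 6 → best response Plus.
No profile is a mutual best response for all players.

none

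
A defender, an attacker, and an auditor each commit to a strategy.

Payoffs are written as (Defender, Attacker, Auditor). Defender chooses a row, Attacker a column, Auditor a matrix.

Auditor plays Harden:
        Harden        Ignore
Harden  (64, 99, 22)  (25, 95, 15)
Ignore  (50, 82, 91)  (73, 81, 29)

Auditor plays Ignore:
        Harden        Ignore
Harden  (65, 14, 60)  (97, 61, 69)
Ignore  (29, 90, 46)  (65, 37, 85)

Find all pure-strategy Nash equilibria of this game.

Pure NE: (Harden, Ignore, Ignore)

For each player, find the best response to each opponent profile; mutual best responses are the pure NE.
Defender against (Harden, Harden): payoffs 64, 50 → best response Harden.
Defender against (Harden, Ignore): payoffs 65, 29 → best response Harden.
Defender against (Ignore, Harden): payoffs 25, 73 → best response Ignore.
Defender against (Ignore, Ignore): payoffs 97, 65 → best response Harden.
Attacker against (Harden, Harden): payoffs 99, 95 → best response Harden.
Attacker against (Harden, Ignore): payoffs 14, 61 → best response Ignore.
Attacker against (Ignore, Harden): payoffs 82, 81 → best response Harden.
Attacker against (Ignore, Ignore): payoffs 90, 37 → best response Harden.
Auditor against (Harden, Harden): payoffs 22, 60 → best response Ignore.
Auditor against (Harden, Ignore): payoffs 15, 69 → best response Ignore.
Auditor against (Ignore, Harden): payoffs 91, 46 → best response Harden.
Auditor against (Ignore, Ignore): payoffs 29, 85 → best response Ignore.
Mutual best responses: (Harden, Ignore, Ignore).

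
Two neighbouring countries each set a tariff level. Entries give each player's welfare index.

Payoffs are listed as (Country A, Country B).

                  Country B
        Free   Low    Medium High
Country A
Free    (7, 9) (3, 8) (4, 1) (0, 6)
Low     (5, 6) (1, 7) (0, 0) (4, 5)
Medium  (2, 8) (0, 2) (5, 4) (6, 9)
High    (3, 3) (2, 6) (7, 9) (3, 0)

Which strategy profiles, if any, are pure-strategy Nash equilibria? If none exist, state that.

Country A against Free: payoffs 7, 5, 2, 3 → best response Free.
Country A against Low: payoffs 3, 1, 0, 2 → best response Free.
Country A against Medium: payoffs 4, 0, 5, 7 → best response High.
Country A against High: payoffs 0, 4, 6, 3 → best response Medium.
Country B against Free: payoffs 9, 8, 1, 6 → best response Free.
Country B against Low: payoffs 6, 7, 0, 5 → best response Low.
Country B against Medium: payoffs 8, 2, 4, 9 → best response High.
Country B against High: payoffs 3, 6, 9, 0 → best response Medium.
Mutual best responses: (Free, Free); (Medium, High); (High, Medium).

(Free, Free), (Medium, High), (High, Medium)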